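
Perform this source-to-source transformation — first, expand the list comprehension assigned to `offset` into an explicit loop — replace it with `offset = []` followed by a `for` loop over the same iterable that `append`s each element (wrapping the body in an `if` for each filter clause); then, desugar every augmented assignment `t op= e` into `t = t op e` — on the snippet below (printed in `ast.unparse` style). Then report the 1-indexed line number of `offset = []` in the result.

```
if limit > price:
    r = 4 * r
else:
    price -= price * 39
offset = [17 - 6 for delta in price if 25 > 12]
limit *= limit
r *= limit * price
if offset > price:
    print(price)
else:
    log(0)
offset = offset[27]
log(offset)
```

5

Transformed code:
if limit > price:
    r = 4 * r
else:
    price = price - price * 39
offset = []
for delta in price:
    if 25 > 12:
        offset.append(17 - 6)
limit = limit * limit
r = r * (limit * price)
if offset > price:
    print(price)
else:
    log(0)
offset = offset[27]
log(offset)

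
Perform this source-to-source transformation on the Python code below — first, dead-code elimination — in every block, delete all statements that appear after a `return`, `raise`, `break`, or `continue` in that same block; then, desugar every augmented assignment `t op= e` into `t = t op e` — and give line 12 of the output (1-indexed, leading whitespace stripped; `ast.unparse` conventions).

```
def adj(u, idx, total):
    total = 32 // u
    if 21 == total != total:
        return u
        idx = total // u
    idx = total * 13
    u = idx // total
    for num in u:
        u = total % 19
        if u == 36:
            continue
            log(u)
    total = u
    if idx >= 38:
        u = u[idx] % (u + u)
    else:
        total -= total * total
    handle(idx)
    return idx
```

if idx >= 38:

Transformed code:
def adj(u, idx, total):
    total = 32 // u
    if 21 == total != total:
        return u
    idx = total * 13
    u = idx // total
    for num in u:
        u = total % 19
        if u == 36:
            continue
    total = u
    if idx >= 38:
        u = u[idx] % (u + u)
    else:
        total = total - total * total
    handle(idx)
    return idx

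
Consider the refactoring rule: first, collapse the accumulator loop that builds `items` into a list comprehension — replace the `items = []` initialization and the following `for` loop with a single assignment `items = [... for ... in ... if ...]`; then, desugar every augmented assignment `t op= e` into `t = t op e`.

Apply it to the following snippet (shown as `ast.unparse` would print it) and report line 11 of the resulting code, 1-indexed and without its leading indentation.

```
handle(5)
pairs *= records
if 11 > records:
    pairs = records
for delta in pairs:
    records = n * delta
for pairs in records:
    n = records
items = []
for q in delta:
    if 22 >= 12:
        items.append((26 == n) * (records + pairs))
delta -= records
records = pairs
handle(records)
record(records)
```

records = pairs

Transformed code:
handle(5)
pairs = pairs * records
if 11 > records:
    pairs = records
for delta in pairs:
    records = n * delta
for pairs in records:
    n = records
items = [(26 == n) * (records + pairs) for q in delta if 22 >= 12]
delta = delta - records
records = pairs
handle(records)
record(records)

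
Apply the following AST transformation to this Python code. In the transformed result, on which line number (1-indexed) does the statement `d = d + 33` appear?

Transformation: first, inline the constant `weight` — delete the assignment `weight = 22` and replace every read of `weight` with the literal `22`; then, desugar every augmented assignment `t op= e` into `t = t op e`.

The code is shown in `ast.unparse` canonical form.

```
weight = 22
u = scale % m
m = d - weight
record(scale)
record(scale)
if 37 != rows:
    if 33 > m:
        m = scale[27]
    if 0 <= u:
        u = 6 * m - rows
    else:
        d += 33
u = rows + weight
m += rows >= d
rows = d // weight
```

11

Transformed code:
u = scale % m
m = d - 22
record(scale)
record(scale)
if 37 != rows:
    if 33 > m:
        m = scale[27]
    if 0 <= u:
        u = 6 * m - rows
    else:
        d = d + 33
u = rows + 22
m = m + (rows >= d)
rows = d // 22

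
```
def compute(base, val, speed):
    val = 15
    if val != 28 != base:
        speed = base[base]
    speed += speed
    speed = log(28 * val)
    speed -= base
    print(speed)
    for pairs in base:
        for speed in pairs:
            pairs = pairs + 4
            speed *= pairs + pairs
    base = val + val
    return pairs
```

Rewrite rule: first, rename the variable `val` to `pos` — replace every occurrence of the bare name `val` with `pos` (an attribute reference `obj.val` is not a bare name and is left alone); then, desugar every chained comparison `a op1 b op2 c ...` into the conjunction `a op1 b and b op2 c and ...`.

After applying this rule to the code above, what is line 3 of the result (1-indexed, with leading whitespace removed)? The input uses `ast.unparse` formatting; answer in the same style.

if pos != 28 and 28 != base:

Transformed code:
def compute(base, pos, speed):
    pos = 15
    if pos != 28 and 28 != base:
        speed = base[base]
    speed += speed
    speed = log(28 * pos)
    speed -= base
    print(speed)
    for pairs in base:
        for speed in pairs:
            pairs = pairs + 4
            speed *= pairs + pairs
    base = pos + pos
    return pairs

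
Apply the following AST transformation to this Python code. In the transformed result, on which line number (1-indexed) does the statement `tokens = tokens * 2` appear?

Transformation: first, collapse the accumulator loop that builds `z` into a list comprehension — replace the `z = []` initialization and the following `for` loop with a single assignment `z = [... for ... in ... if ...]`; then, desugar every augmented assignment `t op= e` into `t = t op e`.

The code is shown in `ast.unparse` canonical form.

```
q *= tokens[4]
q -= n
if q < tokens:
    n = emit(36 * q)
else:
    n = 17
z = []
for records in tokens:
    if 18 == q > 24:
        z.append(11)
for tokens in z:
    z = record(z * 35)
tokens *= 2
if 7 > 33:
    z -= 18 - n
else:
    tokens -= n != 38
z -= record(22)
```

Transformed code:
q = q * tokens[4]
q = q - n
if q < tokens:
    n = emit(36 * q)
else:
    n = 17
z = [11 for records in tokens if 18 == q > 24]
for tokens in z:
    z = record(z * 35)
tokens = tokens * 2
if 7 > 33:
    z = z - (18 - n)
else:
    tokens = tokens - (n != 38)
z = z - record(22)

10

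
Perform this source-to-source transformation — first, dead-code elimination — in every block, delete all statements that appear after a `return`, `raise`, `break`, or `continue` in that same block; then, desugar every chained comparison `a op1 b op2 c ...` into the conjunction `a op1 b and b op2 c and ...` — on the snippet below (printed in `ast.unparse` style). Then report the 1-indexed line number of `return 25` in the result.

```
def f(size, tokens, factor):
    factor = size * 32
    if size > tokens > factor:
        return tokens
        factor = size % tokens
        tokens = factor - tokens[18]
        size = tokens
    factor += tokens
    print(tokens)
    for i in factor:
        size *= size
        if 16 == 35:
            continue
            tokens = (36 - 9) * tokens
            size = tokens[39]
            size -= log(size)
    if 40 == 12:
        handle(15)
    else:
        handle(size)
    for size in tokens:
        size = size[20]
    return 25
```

17

Transformed code:
def f(size, tokens, factor):
    factor = size * 32
    if size > tokens and tokens > factor:
        return tokens
    factor += tokens
    print(tokens)
    for i in factor:
        size *= size
        if 16 == 35:
            continue
    if 40 == 12:
        handle(15)
    else:
        handle(size)
    for size in tokens:
        size = size[20]
    return 25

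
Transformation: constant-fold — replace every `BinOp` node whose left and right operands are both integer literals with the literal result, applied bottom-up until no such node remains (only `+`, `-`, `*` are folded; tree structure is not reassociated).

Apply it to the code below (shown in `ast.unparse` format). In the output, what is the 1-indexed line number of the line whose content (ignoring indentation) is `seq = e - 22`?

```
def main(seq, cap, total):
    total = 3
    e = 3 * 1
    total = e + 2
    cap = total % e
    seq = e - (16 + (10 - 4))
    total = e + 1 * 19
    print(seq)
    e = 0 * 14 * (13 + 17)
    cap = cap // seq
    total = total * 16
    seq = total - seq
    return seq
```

6

Transformed code:
def main(seq, cap, total):
    total = 3
    e = 3
    total = e + 2
    cap = total % e
    seq = e - 22
    total = e + 19
    print(seq)
    e = 0
    cap = cap // seq
    total = total * 16
    seq = total - seq
    return seq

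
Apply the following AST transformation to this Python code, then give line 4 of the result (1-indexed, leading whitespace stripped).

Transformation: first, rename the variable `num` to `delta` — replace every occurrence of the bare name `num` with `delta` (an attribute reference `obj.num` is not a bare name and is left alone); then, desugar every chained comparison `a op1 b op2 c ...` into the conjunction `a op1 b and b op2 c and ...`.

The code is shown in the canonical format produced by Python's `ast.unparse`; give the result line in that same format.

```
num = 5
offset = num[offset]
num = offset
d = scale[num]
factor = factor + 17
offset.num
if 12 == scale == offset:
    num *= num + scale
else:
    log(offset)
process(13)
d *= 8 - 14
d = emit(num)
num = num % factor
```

d = scale[delta]

Transformed code:
delta = 5
offset = delta[offset]
delta = offset
d = scale[delta]
factor = factor + 17
offset.num
if 12 == scale and scale == offset:
    delta *= delta + scale
else:
    log(offset)
process(13)
d *= 8 - 14
d = emit(delta)
delta = delta % factor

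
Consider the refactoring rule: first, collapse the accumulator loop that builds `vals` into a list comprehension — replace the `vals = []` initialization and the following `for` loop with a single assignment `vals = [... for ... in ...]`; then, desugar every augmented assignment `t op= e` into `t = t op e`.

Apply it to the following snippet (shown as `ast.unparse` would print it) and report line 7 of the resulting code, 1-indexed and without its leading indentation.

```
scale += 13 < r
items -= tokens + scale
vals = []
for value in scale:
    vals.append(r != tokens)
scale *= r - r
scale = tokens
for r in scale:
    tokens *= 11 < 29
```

Transformed code:
scale = scale + (13 < r)
items = items - (tokens + scale)
vals = [r != tokens for value in scale]
scale = scale * (r - r)
scale = tokens
for r in scale:
    tokens = tokens * (11 < 29)

tokens = tokens * (11 < 29)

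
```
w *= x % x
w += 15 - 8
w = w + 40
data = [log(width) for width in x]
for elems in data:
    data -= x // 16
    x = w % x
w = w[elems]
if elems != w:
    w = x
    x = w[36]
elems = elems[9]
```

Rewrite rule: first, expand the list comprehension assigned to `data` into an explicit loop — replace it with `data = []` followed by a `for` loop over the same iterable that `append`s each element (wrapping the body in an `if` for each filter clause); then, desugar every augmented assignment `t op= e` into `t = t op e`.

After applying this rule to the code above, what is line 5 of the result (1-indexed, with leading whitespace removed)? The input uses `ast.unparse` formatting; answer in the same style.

for width in x:

Transformed code:
w = w * (x % x)
w = w + (15 - 8)
w = w + 40
data = []
for width in x:
    data.append(log(width))
for elems in data:
    data = data - x // 16
    x = w % x
w = w[elems]
if elems != w:
    w = x
    x = w[36]
elems = elems[9]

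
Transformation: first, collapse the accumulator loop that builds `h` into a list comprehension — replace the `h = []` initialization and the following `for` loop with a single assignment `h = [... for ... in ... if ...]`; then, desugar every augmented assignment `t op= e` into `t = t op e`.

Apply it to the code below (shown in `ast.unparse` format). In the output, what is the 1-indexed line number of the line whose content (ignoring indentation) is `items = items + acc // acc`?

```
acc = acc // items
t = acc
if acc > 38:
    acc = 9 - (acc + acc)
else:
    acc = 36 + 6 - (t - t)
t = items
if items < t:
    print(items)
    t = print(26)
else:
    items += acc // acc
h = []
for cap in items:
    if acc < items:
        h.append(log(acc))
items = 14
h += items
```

12

Transformed code:
acc = acc // items
t = acc
if acc > 38:
    acc = 9 - (acc + acc)
else:
    acc = 36 + 6 - (t - t)
t = items
if items < t:
    print(items)
    t = print(26)
else:
    items = items + acc // acc
h = [log(acc) for cap in items if acc < items]
items = 14
h = h + items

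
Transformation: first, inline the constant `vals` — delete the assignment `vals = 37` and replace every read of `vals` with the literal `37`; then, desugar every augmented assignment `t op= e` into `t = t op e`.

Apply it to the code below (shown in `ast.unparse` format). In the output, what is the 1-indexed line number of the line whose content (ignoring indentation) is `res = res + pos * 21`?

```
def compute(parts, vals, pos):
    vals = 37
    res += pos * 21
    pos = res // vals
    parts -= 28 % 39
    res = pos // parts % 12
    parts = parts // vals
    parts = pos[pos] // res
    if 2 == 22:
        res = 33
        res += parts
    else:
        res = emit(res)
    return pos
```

Transformed code:
def compute(parts, vals, pos):
    res = res + pos * 21
    pos = res // 37
    parts = parts - 28 % 39
    res = pos // parts % 12
    parts = parts // 37
    parts = pos[pos] // res
    if 2 == 22:
        res = 33
        res = res + parts
    else:
        res = emit(res)
    return pos

2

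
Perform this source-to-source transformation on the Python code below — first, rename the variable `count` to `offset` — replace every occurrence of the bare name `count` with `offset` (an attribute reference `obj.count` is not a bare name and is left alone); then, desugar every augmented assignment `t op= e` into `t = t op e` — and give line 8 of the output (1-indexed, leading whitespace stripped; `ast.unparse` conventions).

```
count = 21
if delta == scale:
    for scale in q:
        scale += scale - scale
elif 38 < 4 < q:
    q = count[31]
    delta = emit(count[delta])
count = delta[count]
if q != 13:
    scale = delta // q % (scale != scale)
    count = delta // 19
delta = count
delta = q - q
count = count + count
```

Transformed code:
offset = 21
if delta == scale:
    for scale in q:
        scale = scale + (scale - scale)
elif 38 < 4 < q:
    q = offset[31]
    delta = emit(offset[delta])
offset = delta[offset]
if q != 13:
    scale = delta // q % (scale != scale)
    offset = delta // 19
delta = offset
delta = q - q
offset = offset + offset

offset = delta[offset]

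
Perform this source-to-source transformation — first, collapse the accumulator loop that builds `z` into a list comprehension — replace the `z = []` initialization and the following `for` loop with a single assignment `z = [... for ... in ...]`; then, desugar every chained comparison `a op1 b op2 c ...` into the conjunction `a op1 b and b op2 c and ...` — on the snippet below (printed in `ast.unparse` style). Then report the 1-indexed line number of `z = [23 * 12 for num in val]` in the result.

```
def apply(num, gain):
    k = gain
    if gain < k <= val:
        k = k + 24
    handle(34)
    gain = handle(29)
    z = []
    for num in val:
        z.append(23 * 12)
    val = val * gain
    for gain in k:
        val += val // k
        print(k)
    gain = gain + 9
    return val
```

Transformed code:
def apply(num, gain):
    k = gain
    if gain < k and k <= val:
        k = k + 24
    handle(34)
    gain = handle(29)
    z = [23 * 12 for num in val]
    val = val * gain
    for gain in k:
        val += val // k
        print(k)
    gain = gain + 9
    return val

7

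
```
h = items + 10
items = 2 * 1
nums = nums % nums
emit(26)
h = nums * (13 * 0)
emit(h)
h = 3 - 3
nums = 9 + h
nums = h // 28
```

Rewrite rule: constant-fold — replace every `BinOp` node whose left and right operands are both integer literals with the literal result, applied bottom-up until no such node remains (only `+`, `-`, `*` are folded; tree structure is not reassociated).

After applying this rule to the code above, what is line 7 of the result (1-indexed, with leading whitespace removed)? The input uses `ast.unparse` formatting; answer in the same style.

Transformed code:
h = items + 10
items = 2
nums = nums % nums
emit(26)
h = nums * 0
emit(h)
h = 0
nums = 9 + h
nums = h // 28

h = 0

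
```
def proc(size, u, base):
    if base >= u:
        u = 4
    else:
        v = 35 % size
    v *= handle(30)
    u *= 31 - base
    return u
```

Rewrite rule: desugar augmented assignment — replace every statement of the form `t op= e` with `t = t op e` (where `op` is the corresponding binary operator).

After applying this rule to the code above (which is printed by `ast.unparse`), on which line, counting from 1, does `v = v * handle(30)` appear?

Transformed code:
def proc(size, u, base):
    if base >= u:
        u = 4
    else:
        v = 35 % size
    v = v * handle(30)
    u = u * (31 - base)
    return u

6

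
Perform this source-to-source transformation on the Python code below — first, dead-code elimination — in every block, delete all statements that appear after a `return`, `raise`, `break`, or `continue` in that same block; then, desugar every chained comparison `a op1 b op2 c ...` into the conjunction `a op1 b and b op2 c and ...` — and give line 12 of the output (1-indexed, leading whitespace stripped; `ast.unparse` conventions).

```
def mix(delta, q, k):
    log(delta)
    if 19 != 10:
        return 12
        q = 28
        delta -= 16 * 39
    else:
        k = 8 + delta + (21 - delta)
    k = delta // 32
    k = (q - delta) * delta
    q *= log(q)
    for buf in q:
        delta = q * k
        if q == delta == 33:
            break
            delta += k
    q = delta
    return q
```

if q == delta and delta == 33:

Transformed code:
def mix(delta, q, k):
    log(delta)
    if 19 != 10:
        return 12
    else:
        k = 8 + delta + (21 - delta)
    k = delta // 32
    k = (q - delta) * delta
    q *= log(q)
    for buf in q:
        delta = q * k
        if q == delta and delta == 33:
            break
    q = delta
    return q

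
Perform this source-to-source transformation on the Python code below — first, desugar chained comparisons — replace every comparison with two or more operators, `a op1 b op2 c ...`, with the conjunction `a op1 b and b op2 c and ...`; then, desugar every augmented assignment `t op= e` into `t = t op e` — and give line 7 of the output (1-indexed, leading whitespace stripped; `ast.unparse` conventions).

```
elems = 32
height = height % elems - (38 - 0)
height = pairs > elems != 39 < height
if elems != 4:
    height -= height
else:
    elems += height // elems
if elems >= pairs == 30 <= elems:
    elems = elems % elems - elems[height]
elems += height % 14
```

Transformed code:
elems = 32
height = height % elems - (38 - 0)
height = pairs > elems and elems != 39 and (39 < height)
if elems != 4:
    height = height - height
else:
    elems = elems + height // elems
if elems >= pairs and pairs == 30 and (30 <= elems):
    elems = elems % elems - elems[height]
elems = elems + height % 14

elems = elems + height // elems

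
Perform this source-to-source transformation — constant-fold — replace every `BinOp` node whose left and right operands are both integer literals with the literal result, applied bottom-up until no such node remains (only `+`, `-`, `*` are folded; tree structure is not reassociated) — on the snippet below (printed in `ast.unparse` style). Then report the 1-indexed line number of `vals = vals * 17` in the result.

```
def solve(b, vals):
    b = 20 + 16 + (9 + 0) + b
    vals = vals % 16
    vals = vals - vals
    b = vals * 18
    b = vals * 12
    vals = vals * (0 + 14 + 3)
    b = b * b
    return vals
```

Transformed code:
def solve(b, vals):
    b = 45 + b
    vals = vals % 16
    vals = vals - vals
    b = vals * 18
    b = vals * 12
    vals = vals * 17
    b = b * b
    return vals

7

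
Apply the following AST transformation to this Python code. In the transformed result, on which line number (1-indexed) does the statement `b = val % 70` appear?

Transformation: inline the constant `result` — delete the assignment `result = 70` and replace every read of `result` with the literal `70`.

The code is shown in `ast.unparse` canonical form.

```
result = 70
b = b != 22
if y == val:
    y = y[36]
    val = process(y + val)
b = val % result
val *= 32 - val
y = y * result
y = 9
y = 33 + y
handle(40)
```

Transformed code:
b = b != 22
if y == val:
    y = y[36]
    val = process(y + val)
b = val % 70
val *= 32 - val
y = y * 70
y = 9
y = 33 + y
handle(40)

5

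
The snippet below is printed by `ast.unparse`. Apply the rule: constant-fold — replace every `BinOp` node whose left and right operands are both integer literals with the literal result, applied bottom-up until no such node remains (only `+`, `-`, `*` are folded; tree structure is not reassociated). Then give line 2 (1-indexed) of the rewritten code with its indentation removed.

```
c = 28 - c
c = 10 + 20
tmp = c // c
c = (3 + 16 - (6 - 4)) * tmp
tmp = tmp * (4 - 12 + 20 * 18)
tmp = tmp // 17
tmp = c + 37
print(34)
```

c = 30

Transformed code:
c = 28 - c
c = 30
tmp = c // c
c = 17 * tmp
tmp = tmp * 352
tmp = tmp // 17
tmp = c + 37
print(34)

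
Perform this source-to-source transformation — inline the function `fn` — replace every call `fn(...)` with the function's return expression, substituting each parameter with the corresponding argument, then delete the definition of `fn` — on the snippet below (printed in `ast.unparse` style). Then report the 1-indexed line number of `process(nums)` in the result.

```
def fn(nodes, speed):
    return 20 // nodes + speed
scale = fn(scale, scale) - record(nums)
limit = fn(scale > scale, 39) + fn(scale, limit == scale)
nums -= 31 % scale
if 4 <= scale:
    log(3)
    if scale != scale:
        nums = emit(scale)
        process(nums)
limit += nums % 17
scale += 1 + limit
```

8

Transformed code:
scale = 20 // scale + scale - record(nums)
limit = 20 // (scale > scale) + 39 + (20 // scale + (limit == scale))
nums -= 31 % scale
if 4 <= scale:
    log(3)
    if scale != scale:
        nums = emit(scale)
        process(nums)
limit += nums % 17
scale += 1 + limit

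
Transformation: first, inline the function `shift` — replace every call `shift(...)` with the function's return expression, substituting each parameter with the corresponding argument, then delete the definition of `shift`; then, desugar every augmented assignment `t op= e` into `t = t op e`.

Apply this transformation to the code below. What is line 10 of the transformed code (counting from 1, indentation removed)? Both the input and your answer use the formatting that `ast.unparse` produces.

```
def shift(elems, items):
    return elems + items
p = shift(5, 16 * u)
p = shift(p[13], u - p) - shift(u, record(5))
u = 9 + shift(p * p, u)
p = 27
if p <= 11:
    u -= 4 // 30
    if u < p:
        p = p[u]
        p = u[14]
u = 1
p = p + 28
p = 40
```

u = 1

Transformed code:
p = 5 + 16 * u
p = p[13] + (u - p) - (u + record(5))
u = 9 + (p * p + u)
p = 27
if p <= 11:
    u = u - 4 // 30
    if u < p:
        p = p[u]
        p = u[14]
u = 1
p = p + 28
p = 40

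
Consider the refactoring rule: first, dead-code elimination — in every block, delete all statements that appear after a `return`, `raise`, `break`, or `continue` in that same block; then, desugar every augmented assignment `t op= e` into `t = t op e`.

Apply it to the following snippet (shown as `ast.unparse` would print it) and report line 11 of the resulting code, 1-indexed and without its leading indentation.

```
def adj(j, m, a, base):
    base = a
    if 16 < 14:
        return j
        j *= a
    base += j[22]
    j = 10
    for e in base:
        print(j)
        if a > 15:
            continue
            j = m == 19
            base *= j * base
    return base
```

Transformed code:
def adj(j, m, a, base):
    base = a
    if 16 < 14:
        return j
    base = base + j[22]
    j = 10
    for e in base:
        print(j)
        if a > 15:
            continue
    return base

return base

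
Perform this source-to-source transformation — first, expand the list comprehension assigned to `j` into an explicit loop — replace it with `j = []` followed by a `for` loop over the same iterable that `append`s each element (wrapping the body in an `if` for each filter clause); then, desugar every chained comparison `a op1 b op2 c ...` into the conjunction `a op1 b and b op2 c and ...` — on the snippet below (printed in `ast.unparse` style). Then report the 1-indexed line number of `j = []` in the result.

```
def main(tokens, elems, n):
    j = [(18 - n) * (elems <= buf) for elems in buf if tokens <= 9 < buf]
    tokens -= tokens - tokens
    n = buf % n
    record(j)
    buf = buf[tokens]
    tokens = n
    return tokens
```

2

Transformed code:
def main(tokens, elems, n):
    j = []
    for elems in buf:
        if tokens <= 9 and 9 < buf:
            j.append((18 - n) * (elems <= buf))
    tokens -= tokens - tokens
    n = buf % n
    record(j)
    buf = buf[tokens]
    tokens = n
    return tokens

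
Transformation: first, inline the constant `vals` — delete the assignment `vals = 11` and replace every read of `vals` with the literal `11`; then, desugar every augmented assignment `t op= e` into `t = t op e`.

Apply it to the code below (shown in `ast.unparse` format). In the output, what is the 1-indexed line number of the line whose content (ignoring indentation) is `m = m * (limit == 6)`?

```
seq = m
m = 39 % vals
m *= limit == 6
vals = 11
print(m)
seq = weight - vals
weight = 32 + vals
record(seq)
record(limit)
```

Transformed code:
seq = m
m = 39 % 11
m = m * (limit == 6)
print(m)
seq = weight - 11
weight = 32 + 11
record(seq)
record(limit)

3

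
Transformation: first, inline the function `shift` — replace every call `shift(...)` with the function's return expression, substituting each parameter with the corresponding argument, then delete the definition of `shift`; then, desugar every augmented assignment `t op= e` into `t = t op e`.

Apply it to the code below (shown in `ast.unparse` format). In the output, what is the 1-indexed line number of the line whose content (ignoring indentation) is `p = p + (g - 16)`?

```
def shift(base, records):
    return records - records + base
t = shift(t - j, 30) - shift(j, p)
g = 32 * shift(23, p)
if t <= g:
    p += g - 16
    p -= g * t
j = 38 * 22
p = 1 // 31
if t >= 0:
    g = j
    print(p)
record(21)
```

4

Transformed code:
t = 30 - 30 + (t - j) - (p - p + j)
g = 32 * (p - p + 23)
if t <= g:
    p = p + (g - 16)
    p = p - g * t
j = 38 * 22
p = 1 // 31
if t >= 0:
    g = j
    print(p)
record(21)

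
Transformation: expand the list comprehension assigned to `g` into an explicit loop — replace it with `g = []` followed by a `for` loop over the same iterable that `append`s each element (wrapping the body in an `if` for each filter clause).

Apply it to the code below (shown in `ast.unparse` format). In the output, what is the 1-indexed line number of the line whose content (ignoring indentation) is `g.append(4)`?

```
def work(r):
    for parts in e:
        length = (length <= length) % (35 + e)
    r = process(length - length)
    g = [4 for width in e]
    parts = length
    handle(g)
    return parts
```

7

Transformed code:
def work(r):
    for parts in e:
        length = (length <= length) % (35 + e)
    r = process(length - length)
    g = []
    for width in e:
        g.append(4)
    parts = length
    handle(g)
    return parts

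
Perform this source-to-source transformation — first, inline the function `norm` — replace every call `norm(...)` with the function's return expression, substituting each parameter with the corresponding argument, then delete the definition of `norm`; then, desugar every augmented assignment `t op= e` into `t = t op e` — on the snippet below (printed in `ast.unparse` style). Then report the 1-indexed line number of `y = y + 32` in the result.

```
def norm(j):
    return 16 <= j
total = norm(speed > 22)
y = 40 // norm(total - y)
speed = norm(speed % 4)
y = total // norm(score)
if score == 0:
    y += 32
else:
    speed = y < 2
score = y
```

6

Transformed code:
total = 16 <= (speed > 22)
y = 40 // (16 <= total - y)
speed = 16 <= speed % 4
y = total // (16 <= score)
if score == 0:
    y = y + 32
else:
    speed = y < 2
score = y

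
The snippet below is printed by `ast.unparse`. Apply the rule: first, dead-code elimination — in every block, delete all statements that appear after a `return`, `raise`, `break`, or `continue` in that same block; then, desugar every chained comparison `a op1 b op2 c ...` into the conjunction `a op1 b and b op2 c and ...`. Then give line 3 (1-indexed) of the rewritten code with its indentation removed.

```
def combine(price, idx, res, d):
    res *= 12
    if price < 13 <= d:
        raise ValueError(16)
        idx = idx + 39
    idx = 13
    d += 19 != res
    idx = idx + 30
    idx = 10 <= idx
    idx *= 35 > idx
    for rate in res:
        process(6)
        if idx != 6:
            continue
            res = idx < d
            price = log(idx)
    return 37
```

if price < 13 and 13 <= d:

Transformed code:
def combine(price, idx, res, d):
    res *= 12
    if price < 13 and 13 <= d:
        raise ValueError(16)
    idx = 13
    d += 19 != res
    idx = idx + 30
    idx = 10 <= idx
    idx *= 35 > idx
    for rate in res:
        process(6)
        if idx != 6:
            continue
    return 37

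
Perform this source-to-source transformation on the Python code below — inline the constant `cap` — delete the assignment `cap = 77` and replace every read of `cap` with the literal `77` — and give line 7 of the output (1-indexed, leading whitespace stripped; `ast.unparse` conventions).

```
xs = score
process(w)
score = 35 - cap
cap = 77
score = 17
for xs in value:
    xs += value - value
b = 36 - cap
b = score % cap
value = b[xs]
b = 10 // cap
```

b = 36 - 77

Transformed code:
xs = score
process(w)
score = 35 - 77
score = 17
for xs in value:
    xs += value - value
b = 36 - 77
b = score % 77
value = b[xs]
b = 10 // 77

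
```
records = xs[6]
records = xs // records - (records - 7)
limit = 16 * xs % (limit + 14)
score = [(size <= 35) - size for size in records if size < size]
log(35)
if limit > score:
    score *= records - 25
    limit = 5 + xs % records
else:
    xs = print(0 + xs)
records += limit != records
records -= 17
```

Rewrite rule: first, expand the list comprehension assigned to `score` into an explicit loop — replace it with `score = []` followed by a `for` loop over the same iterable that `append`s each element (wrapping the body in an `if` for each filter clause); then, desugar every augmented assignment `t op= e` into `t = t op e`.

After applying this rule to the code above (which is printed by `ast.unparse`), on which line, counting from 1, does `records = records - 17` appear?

Transformed code:
records = xs[6]
records = xs // records - (records - 7)
limit = 16 * xs % (limit + 14)
score = []
for size in records:
    if size < size:
        score.append((size <= 35) - size)
log(35)
if limit > score:
    score = score * (records - 25)
    limit = 5 + xs % records
else:
    xs = print(0 + xs)
records = records + (limit != records)
records = records - 17

15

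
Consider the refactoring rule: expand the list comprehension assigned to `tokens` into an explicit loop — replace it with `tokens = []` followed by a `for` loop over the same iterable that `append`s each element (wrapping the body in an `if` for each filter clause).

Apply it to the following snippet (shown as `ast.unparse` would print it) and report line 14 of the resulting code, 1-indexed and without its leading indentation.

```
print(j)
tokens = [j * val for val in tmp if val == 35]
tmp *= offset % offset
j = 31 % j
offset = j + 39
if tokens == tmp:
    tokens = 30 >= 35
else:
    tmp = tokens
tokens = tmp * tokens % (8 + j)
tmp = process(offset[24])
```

Transformed code:
print(j)
tokens = []
for val in tmp:
    if val == 35:
        tokens.append(j * val)
tmp *= offset % offset
j = 31 % j
offset = j + 39
if tokens == tmp:
    tokens = 30 >= 35
else:
    tmp = tokens
tokens = tmp * tokens % (8 + j)
tmp = process(offset[24])

tmp = process(offset[24])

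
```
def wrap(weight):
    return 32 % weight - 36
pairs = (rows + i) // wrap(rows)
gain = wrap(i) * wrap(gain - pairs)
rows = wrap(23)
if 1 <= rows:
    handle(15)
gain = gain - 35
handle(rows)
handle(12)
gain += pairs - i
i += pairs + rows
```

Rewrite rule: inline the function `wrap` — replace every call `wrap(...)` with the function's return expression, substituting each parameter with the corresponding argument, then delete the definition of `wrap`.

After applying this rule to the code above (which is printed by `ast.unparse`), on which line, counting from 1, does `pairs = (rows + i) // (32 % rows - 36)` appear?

1

Transformed code:
pairs = (rows + i) // (32 % rows - 36)
gain = (32 % i - 36) * (32 % (gain - pairs) - 36)
rows = 32 % 23 - 36
if 1 <= rows:
    handle(15)
gain = gain - 35
handle(rows)
handle(12)
gain += pairs - i
i += pairs + rows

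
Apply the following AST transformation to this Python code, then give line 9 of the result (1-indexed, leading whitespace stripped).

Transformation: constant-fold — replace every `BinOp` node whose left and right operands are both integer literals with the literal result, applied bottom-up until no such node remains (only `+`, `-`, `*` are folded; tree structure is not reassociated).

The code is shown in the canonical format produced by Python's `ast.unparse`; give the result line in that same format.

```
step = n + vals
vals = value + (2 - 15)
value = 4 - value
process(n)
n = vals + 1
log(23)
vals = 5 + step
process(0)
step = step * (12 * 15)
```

step = step * 180

Transformed code:
step = n + vals
vals = value + -13
value = 4 - value
process(n)
n = vals + 1
log(23)
vals = 5 + step
process(0)
step = step * 180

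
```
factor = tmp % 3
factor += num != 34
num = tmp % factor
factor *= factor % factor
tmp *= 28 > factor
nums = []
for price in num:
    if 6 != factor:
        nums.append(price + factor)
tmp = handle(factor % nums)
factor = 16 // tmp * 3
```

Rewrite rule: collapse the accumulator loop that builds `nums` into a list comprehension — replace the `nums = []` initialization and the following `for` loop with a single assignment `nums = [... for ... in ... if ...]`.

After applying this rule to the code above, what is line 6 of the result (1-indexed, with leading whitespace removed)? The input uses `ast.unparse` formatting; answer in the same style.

nums = [price + factor for price in num if 6 != factor]

Transformed code:
factor = tmp % 3
factor += num != 34
num = tmp % factor
factor *= factor % factor
tmp *= 28 > factor
nums = [price + factor for price in num if 6 != factor]
tmp = handle(factor % nums)
factor = 16 // tmp * 3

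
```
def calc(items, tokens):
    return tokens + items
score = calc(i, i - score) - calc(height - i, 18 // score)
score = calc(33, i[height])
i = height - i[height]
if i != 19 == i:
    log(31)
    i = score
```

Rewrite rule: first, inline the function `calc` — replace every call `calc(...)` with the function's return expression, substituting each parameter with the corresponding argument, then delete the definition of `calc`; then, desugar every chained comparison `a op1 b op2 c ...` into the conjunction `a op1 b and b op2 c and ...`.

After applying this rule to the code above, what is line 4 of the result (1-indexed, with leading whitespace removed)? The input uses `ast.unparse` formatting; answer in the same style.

if i != 19 and 19 == i:

Transformed code:
score = i - score + i - (18 // score + (height - i))
score = i[height] + 33
i = height - i[height]
if i != 19 and 19 == i:
    log(31)
    i = score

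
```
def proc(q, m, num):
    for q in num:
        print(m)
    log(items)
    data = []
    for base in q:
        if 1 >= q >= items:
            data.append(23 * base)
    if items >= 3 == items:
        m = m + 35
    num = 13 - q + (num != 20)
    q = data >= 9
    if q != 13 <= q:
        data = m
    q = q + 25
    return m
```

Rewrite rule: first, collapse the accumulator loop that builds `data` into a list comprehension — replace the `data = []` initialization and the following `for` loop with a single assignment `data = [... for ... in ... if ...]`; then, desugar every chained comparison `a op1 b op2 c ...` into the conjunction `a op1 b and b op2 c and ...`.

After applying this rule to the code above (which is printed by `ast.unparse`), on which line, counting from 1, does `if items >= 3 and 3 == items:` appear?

6

Transformed code:
def proc(q, m, num):
    for q in num:
        print(m)
    log(items)
    data = [23 * base for base in q if 1 >= q and q >= items]
    if items >= 3 and 3 == items:
        m = m + 35
    num = 13 - q + (num != 20)
    q = data >= 9
    if q != 13 and 13 <= q:
        data = m
    q = q + 25
    return m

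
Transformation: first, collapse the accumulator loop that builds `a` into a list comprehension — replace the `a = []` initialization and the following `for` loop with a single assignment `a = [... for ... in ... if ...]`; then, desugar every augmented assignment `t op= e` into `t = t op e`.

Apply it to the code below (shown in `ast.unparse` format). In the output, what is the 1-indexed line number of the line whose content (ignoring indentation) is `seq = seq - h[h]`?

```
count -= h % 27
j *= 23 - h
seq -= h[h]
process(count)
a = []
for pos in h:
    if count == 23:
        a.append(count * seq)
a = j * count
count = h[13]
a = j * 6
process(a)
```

Transformed code:
count = count - h % 27
j = j * (23 - h)
seq = seq - h[h]
process(count)
a = [count * seq for pos in h if count == 23]
a = j * count
count = h[13]
a = j * 6
process(a)

3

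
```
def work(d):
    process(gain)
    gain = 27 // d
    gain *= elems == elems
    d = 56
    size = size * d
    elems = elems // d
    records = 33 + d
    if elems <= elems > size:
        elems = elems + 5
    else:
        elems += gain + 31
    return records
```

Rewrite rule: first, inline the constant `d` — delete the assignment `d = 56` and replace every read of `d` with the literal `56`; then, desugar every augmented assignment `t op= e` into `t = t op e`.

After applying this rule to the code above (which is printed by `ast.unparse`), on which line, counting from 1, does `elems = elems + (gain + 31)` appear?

Transformed code:
def work(d):
    process(gain)
    gain = 27 // 56
    gain = gain * (elems == elems)
    size = size * 56
    elems = elems // 56
    records = 33 + 56
    if elems <= elems > size:
        elems = elems + 5
    else:
        elems = elems + (gain + 31)
    return records

11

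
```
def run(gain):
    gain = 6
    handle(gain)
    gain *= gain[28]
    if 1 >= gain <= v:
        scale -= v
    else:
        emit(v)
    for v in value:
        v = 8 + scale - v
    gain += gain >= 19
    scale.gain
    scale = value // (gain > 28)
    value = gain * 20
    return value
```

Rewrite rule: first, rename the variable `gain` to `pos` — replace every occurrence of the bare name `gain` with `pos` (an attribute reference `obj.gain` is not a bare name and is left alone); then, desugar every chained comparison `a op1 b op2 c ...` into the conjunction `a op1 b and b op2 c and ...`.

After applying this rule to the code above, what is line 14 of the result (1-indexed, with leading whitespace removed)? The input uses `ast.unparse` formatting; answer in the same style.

value = pos * 20

Transformed code:
def run(pos):
    pos = 6
    handle(pos)
    pos *= pos[28]
    if 1 >= pos and pos <= v:
        scale -= v
    else:
        emit(v)
    for v in value:
        v = 8 + scale - v
    pos += pos >= 19
    scale.gain
    scale = value // (pos > 28)
    value = pos * 20
    return value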